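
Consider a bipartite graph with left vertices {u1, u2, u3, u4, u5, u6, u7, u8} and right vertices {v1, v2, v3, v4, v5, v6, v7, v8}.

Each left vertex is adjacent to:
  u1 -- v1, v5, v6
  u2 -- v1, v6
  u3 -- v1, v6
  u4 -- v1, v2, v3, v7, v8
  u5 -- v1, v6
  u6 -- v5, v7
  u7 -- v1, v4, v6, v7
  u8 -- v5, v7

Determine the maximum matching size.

For example, pair u1→v5, u2→v1, u3→v6, u4→v3, u6→v7, u7→v4.
The set {u1, u2, u3, u5, u6, u8} has only 4 neighbours ({v1, v5, v6, v7}), so by Hall's theorem at most 6 of the 8 left vertices can be matched.

6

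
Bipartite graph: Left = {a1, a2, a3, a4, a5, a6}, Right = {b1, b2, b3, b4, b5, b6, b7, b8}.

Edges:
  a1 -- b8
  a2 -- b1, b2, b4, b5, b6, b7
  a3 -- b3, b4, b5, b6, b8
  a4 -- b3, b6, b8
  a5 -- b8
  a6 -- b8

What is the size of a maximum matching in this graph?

A valid assignment of size 4: a1–b8, a2–b7, a3–b5, a4–b3.
The set {a1, a5, a6} has only 1 neighbour ({b8}), so by Hall's theorem at most 4 of the 6 left vertices can be matched.

4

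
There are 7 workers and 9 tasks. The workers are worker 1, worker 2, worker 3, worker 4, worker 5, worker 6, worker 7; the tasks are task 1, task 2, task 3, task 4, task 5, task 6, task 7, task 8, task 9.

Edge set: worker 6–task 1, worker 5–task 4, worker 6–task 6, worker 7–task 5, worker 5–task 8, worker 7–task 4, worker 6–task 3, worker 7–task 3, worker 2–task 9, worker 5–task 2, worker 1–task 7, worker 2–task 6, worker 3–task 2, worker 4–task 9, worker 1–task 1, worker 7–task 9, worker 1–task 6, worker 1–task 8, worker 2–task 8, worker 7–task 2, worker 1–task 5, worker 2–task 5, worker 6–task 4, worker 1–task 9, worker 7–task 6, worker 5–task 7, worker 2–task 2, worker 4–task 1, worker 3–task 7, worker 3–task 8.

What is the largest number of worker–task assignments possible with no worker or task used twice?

7

A valid assignment of size 7: worker 1-task 8, worker 2-task 5, worker 3-task 7, worker 4-task 1, worker 5-task 2, worker 6-task 6, worker 7-task 4.
All 7 workers are matched, so no larger matching exists.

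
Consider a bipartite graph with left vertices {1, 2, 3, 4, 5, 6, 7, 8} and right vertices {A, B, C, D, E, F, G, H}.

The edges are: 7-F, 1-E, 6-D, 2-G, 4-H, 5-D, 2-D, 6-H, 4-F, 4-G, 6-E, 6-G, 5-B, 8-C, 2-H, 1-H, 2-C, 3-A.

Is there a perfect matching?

Yes

One maximum matching: 1–E, 2–G, 3–A, 4–H, 5–B, 6–D, 7–F, 8–C.
All 8 left vertices are covered.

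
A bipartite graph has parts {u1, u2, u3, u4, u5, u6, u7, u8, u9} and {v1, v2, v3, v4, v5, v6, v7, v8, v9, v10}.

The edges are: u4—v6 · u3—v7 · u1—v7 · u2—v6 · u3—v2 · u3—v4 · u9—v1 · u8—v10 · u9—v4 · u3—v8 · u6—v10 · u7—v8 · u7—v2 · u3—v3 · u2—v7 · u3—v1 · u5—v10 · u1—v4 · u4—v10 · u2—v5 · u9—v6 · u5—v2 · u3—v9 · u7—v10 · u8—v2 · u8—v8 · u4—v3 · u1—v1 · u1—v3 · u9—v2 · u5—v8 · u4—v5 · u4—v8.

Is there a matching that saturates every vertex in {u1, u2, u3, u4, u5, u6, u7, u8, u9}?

No

The set {u5, u6, u7, u8} has only 3 neighbours ({v10, v2, v8}), so by Hall's theorem at most 8 of the 9 left vertices can be matched.
Hence no matching covers every left vertex.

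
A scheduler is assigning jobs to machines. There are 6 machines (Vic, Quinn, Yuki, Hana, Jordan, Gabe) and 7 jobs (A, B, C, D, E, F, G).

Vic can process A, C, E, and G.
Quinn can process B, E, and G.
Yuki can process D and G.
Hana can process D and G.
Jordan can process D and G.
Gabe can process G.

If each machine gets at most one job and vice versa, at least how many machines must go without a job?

2

One maximum matching: Vic→E, Quinn→B, Yuki→D, Hana→G.
The set {Yuki, Hana, Jordan, Gabe} has only 2 neighbours ({D, G}), so by Hall's theorem at most 4 of the 6 machines can be matched.
That matches 4 of the 6, leaving 2 unmatched; no matching can do better.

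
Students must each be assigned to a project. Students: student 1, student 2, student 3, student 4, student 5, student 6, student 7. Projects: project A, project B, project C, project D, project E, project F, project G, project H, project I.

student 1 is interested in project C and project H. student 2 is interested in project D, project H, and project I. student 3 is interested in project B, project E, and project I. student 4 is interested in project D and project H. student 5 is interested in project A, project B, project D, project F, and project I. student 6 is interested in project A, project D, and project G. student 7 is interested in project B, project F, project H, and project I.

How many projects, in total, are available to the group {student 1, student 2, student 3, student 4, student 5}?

8

The union of neighbours of {student 1, student 2, student 3, student 4, student 5} is {project A, project B, project C, project D, project E, project F, project H, project I}, which has 8 elements.
Since |N(S)| = 8 ≥ |S| = 5, Hall's condition holds for this subset.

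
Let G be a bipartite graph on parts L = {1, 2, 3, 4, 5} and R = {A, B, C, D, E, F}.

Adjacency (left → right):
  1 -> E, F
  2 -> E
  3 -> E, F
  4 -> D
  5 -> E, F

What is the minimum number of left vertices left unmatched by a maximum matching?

A valid assignment of size 3: 1→F, 2→E, 4→D.
The set {1, 2, 3, 5} has only 2 neighbours ({E, F}), so by Hall's theorem at most 3 of the 5 left vertices can be matched.
That matches 3 of the 5, leaving 2 unmatched; no matching can do better.

2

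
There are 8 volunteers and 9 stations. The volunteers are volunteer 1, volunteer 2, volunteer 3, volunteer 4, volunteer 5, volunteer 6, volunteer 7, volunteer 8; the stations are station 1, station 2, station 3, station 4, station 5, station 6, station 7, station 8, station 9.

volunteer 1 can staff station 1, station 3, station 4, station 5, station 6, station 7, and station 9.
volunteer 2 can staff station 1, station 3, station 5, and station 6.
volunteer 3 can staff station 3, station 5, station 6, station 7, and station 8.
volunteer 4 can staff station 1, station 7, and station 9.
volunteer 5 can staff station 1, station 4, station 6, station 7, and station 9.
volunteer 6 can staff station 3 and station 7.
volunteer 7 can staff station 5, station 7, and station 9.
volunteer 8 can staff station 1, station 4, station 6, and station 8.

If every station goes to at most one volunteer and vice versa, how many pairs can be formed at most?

8

One maximum matching: volunteer 1-station 4, volunteer 2-station 6, volunteer 3-station 8, volunteer 4-station 7, volunteer 5-station 9, volunteer 6-station 3, volunteer 7-station 5, volunteer 8-station 1.
This saturates every volunteer, so 8 is the maximum.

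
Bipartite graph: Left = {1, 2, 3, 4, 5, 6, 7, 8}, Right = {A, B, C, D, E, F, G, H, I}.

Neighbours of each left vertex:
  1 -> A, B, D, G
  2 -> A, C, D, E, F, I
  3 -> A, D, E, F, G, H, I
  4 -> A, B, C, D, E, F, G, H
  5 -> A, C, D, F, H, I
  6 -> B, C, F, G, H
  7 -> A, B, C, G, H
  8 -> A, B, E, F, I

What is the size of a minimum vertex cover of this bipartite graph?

8

{1, 2, 3, 4, 5, 6, 7, 8} is a vertex cover of size 8: every edge has an endpoint in this set.
No smaller cover exists because 1–D, 2–I, 3–F, 4–E, 5–H, 6–G, 7–B, 8–A is a matching of size 8, and a cover must include an endpoint of each of these disjoint edges (König's theorem).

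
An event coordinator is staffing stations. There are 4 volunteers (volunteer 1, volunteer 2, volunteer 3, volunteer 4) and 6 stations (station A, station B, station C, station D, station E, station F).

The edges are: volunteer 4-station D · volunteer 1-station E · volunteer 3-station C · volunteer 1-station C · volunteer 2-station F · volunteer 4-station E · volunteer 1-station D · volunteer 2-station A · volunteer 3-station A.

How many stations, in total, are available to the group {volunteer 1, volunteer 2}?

5

The union of neighbours of {volunteer 1, volunteer 2} is {station A, station C, station D, station E, station F}, which has 5 elements.
Since |N(S)| = 5 ≥ |S| = 2, Hall's condition holds for this subset.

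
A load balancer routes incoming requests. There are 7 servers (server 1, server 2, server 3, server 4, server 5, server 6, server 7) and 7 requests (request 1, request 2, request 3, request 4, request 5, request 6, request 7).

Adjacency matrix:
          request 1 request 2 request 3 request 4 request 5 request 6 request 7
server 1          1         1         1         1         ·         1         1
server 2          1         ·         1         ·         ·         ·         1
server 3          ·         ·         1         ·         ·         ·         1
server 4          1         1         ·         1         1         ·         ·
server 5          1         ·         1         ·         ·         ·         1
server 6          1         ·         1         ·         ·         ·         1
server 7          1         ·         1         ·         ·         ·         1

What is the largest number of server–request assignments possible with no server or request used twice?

For example, pair server 1→request 6, server 2→request 1, server 3→request 3, server 4→request 5, server 5→request 7.
The set {server 2, server 3, server 5, server 6, server 7} has only 3 neighbours ({request 1, request 3, request 7}), so by Hall's theorem at most 5 of the 7 servers can be matched.

5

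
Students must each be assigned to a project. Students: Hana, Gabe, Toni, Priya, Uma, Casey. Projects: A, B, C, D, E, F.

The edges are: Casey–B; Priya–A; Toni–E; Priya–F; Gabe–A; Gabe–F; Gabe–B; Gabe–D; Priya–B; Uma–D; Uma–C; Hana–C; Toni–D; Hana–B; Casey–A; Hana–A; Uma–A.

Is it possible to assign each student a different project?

A valid assignment of size 6: Hana–C, Gabe–F, Toni–E, Priya–A, Uma–D, Casey–B.
All 6 students are covered.

Yes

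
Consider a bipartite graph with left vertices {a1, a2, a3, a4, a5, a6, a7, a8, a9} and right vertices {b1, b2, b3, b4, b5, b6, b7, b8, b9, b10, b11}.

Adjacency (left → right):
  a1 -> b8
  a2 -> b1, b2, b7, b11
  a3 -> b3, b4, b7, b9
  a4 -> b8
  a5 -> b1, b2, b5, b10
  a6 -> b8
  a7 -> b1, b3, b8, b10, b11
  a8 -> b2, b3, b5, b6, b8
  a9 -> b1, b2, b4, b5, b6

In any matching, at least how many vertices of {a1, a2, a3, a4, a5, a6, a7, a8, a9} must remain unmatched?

A valid assignment of size 7: a1-b8, a2-b7, a3-b3, a5-b2, a7-b11, a8-b5, a9-b1.
The set {a1, a4, a6} has only 1 neighbour ({b8}), so by Hall's theorem at most 7 of the 9 left vertices can be matched.
That matches 7 of the 9, leaving 2 unmatched; no matching can do better.

2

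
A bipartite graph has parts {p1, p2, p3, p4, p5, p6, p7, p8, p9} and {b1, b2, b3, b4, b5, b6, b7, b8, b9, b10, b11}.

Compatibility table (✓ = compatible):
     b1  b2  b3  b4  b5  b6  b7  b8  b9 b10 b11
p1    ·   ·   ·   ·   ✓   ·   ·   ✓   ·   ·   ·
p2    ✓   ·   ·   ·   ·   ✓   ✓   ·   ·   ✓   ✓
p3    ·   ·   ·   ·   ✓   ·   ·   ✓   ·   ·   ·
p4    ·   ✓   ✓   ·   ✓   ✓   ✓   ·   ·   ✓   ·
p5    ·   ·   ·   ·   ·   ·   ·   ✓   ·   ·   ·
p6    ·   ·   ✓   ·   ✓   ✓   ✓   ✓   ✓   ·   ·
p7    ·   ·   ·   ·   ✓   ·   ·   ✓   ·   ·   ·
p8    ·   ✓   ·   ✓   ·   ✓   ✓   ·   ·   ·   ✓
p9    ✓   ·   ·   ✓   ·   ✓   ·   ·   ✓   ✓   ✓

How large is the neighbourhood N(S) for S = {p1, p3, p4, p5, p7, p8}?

9

The union of neighbours of {p1, p3, p4, p5, p7, p8} is {b2, b3, b4, b5, b6, b7, b8, b10, b11}, which has 9 elements.
Since |N(S)| = 9 ≥ |S| = 6, Hall's condition holds for this subset.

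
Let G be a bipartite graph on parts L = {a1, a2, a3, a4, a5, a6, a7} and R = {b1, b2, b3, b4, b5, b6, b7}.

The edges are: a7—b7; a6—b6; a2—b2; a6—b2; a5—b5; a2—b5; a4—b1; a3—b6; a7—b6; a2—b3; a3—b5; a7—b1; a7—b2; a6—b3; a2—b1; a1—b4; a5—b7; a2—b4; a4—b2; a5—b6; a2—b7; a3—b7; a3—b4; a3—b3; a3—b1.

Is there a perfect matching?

For example, pair a1-b4, a2-b1, a3-b7, a4-b2, a5-b5, a6-b3, a7-b6.
Every left vertex is matched, so this is a perfect matching.

Yes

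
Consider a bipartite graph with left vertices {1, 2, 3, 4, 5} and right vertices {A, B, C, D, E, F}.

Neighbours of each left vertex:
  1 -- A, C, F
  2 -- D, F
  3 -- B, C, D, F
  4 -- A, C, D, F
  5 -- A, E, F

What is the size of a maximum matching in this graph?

For example, pair 1–C, 2–D, 3–B, 4–F, 5–E.
This saturates every left vertex, so 5 is the maximum.

5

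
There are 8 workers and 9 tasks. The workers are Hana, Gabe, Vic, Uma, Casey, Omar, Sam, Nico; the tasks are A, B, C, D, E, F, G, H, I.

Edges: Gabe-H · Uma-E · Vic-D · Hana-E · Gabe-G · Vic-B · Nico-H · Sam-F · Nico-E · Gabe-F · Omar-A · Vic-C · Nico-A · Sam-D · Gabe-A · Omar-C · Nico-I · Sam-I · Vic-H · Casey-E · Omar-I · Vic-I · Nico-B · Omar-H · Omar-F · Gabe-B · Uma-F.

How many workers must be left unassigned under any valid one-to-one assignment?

1

A valid assignment of size 7: Hana–E, Gabe–G, Vic–B, Uma–F, Omar–H, Sam–D, Nico–A.
The set {Hana, Casey} has only 1 neighbour ({E}), so by Hall's theorem at most 7 of the 8 workers can be matched.
That matches 7 of the 8, leaving 1 unmatched; no matching can do better.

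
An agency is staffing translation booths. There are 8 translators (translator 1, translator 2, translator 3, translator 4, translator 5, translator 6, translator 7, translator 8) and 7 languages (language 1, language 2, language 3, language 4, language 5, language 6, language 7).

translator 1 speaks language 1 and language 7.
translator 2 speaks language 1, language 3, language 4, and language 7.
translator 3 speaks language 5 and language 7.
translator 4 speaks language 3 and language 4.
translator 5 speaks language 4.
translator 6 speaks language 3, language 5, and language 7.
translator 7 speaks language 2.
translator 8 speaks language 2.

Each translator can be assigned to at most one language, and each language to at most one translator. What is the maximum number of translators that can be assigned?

6

A valid assignment of size 6: translator 1→language 1, translator 2→language 7, translator 3→language 5, translator 4→language 3, translator 5→language 4, translator 7→language 2.
The set {translator 1, translator 2, translator 3, translator 4, translator 5, translator 6, translator 7, translator 8} has only 6 neighbours ({language 1, language 2, language 3, language 4, language 5, language 7}), so by Hall's theorem at most 6 of the 8 translators can be matched.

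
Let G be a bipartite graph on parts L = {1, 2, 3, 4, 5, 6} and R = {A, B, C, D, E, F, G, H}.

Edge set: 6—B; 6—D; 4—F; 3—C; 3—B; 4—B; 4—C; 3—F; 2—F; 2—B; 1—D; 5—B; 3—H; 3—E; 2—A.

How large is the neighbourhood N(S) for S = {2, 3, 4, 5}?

The union of neighbours of {2, 3, 4, 5} is {A, B, C, E, F, H}, which has 6 elements.
Since |N(S)| = 6 ≥ |S| = 4, Hall's condition holds for this subset.

6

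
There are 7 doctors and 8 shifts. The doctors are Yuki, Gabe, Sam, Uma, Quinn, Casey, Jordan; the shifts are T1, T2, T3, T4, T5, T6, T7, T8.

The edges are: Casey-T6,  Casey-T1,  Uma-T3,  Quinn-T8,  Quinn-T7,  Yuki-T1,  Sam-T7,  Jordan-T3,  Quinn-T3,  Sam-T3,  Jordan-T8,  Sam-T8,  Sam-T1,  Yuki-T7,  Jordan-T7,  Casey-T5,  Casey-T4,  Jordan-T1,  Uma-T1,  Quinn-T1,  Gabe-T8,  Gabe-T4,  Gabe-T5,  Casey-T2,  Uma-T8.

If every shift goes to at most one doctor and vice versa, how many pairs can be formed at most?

6

One maximum matching: Yuki-T7, Gabe-T5, Sam-T3, Uma-T1, Quinn-T8, Casey-T4.
The set {Yuki, Sam, Uma, Quinn, Jordan} has only 4 neighbours ({T1, T3, T7, T8}), so by Hall's theorem at most 6 of the 7 doctors can be matched.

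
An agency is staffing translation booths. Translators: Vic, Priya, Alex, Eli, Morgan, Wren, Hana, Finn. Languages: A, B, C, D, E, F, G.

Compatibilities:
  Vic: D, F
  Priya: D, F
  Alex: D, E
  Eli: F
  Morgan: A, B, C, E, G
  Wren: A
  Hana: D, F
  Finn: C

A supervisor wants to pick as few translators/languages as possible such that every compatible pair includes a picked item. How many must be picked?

{Alex, Morgan, Wren, Finn, D, F} is a vertex cover of size 6: every edge has an endpoint in this set.
No smaller cover exists because Vic–D, Priya–F, Alex–E, Morgan–G, Wren–A, Finn–C is a matching of size 6, and a cover must include an endpoint of each of these disjoint edges (König's theorem).

6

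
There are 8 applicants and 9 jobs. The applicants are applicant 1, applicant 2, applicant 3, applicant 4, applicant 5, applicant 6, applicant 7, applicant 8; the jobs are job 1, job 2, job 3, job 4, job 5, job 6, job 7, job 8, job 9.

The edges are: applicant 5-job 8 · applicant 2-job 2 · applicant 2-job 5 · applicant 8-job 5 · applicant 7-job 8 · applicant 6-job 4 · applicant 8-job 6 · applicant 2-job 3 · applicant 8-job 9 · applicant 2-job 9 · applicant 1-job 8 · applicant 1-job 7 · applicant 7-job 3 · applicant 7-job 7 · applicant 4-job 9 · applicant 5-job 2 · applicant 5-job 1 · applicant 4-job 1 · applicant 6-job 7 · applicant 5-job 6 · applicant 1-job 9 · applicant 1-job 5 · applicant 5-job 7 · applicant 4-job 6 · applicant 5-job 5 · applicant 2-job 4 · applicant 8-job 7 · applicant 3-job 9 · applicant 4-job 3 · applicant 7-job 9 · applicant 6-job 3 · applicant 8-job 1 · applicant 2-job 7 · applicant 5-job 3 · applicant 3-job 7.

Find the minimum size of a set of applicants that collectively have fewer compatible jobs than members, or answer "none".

none

A matching saturating every applicant exists, for instance applicant 1→job 5, applicant 2→job 4, applicant 3→job 7, applicant 4→job 6, applicant 5→job 1, applicant 6→job 3, applicant 7→job 8, applicant 8→job 9.
By Hall's marriage theorem, this means |N(S)| ≥ |S| for every subset S, so no violating subset exists.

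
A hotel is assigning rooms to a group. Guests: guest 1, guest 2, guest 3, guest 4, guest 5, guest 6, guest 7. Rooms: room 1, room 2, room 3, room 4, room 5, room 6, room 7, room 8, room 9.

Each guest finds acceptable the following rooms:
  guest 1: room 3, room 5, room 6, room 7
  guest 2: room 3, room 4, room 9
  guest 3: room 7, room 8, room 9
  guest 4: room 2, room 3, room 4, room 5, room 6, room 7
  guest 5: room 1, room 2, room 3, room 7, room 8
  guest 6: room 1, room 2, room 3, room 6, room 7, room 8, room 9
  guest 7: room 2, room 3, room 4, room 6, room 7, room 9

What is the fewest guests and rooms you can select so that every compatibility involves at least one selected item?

7

{guest 1, guest 2, guest 3, guest 4, guest 5, guest 6, guest 7} is a vertex cover of size 7: every edge has an endpoint in this set.
No smaller cover exists because guest 1–room 7, guest 2–room 3, guest 3–room 8, guest 4–room 5, guest 5–room 1, guest 6–room 2, guest 7–room 4 is a matching of size 7, and a cover must include an endpoint of each of these disjoint edges (König's theorem).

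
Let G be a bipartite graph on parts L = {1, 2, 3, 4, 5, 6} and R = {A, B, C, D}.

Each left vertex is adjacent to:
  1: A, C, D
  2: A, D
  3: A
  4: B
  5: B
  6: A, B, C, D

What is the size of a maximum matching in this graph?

A valid assignment of size 4: 1-C, 2-D, 3-A, 4-B.
The set {1, 2, 3, 4, 5, 6} has only 4 neighbours ({A, B, C, D}), so by Hall's theorem at most 4 of the 6 left vertices can be matched.

4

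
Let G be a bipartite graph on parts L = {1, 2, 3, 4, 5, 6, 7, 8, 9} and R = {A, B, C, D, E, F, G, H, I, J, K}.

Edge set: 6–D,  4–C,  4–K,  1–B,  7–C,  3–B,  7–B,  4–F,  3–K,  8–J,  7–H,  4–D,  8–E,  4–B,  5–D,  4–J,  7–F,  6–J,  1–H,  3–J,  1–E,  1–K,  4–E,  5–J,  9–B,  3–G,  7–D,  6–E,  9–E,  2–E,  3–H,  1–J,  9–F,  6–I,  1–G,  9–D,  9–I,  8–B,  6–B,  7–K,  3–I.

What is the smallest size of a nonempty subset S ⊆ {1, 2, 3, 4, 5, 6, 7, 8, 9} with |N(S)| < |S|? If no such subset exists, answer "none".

A matching saturating every left vertex exists, for instance 1→K, 2→E, 3→G, 4→F, 5→D, 6→I, 7→H, 8→J, 9→B.
By Hall's marriage theorem, this means |N(S)| ≥ |S| for every subset S, so no violating subset exists.

none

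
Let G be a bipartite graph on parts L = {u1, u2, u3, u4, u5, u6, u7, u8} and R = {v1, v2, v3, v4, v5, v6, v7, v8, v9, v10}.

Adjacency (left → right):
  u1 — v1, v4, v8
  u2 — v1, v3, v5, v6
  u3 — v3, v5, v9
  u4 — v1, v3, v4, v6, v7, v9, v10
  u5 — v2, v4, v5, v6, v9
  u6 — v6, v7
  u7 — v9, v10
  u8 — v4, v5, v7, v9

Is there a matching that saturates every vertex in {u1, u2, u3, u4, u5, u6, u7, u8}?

Yes

A valid assignment of size 8: u1→v4, u2→v1, u3→v9, u4→v3, u5→v2, u6→v6, u7→v10, u8→v7.
Every left vertex is matched, so this matching saturates all of them.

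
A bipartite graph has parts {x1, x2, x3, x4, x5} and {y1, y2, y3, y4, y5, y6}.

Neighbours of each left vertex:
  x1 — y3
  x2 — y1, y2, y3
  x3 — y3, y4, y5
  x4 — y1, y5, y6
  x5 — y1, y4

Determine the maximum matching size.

5

A valid assignment of size 5: x1–y3, x2–y2, x3–y4, x4–y6, x5–y1.
All 5 left vertices are matched, so no larger matching exists.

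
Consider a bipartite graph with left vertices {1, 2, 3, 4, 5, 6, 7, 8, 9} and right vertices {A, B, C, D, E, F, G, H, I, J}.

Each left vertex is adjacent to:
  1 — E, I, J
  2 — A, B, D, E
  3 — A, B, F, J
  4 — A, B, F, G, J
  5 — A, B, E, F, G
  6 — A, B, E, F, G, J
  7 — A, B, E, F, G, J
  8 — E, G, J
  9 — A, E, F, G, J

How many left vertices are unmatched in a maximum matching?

A valid assignment of size 8: 1-I, 2-D, 3-F, 4-B, 5-G, 6-J, 7-A, 8-E.
The set {3, 4, 5, 6, 7, 8, 9} has only 6 neighbours ({A, B, E, F, G, J}), so by Hall's theorem at most 8 of the 9 left vertices can be matched.
That matches 8 of the 9, leaving 1 unmatched; no matching can do better.

1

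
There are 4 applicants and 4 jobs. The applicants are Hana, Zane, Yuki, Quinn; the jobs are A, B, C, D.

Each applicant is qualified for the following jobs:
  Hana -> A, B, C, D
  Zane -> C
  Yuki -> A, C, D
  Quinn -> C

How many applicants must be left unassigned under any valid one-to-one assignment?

1

A valid assignment of size 3: Hana→B, Zane→C, Yuki→D.
The set {Zane, Quinn} has only 1 neighbour ({C}), so by Hall's theorem at most 3 of the 4 applicants can be matched.
That matches 3 of the 4, leaving 1 unmatched; no matching can do better.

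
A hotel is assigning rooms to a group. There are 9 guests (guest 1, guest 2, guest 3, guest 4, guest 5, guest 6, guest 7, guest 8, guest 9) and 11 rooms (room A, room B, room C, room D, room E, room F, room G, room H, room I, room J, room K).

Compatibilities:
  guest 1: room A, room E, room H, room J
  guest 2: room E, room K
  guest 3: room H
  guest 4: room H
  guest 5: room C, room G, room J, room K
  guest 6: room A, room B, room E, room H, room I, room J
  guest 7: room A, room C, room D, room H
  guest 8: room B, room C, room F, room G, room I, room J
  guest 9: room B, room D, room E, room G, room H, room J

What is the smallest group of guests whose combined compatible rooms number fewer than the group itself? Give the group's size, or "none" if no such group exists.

Take S = {guest 3, guest 4}. Its neighbourhood is {room H}, so |N(S)| = 1 < |S| = 2.
No single vertex violates Hall's condition since each has at least one neighbour, so 2 is the minimum.

2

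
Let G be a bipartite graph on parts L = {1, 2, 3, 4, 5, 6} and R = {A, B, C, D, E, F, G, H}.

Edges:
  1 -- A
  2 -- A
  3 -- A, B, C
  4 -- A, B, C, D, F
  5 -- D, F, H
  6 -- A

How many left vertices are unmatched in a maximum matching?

A valid assignment of size 4: 1→A, 3→C, 4→B, 5→F.
The set {1, 2, 6} has only 1 neighbour ({A}), so by Hall's theorem at most 4 of the 6 left vertices can be matched.
That matches 4 of the 6, leaving 2 unmatched; no matching can do better.

2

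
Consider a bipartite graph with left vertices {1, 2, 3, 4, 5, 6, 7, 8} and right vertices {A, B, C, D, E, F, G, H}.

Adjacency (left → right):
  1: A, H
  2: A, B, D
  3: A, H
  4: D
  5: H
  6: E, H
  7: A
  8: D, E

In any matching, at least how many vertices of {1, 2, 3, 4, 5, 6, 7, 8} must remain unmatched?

3

One maximum matching: 1→A, 2→B, 3→H, 4→D, 6→E.
The set {1, 3, 4, 5, 6, 7, 8} has only 4 neighbours ({A, D, E, H}), so by Hall's theorem at most 5 of the 8 left vertices can be matched.
That matches 5 of the 8, leaving 3 unmatched; no matching can do better.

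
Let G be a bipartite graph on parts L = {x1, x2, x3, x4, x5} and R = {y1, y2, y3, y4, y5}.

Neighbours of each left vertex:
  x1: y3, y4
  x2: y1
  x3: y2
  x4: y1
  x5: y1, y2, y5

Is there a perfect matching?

The set {x2, x4} has only 1 neighbour ({y1}), so by Hall's theorem at most 4 of the 5 left vertices can be matched.
Hence no matching covers every left vertex.

No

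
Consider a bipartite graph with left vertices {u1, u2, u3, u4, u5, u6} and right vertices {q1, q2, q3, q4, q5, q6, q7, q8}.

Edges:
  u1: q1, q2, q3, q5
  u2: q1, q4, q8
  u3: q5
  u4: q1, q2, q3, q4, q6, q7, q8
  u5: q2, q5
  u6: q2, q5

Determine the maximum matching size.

5

One maximum matching: u1→q3, u2→q8, u3→q5, u4→q6, u5→q2.
The set {u3, u5, u6} has only 2 neighbours ({q2, q5}), so by Hall's theorem at most 5 of the 6 left vertices can be matched.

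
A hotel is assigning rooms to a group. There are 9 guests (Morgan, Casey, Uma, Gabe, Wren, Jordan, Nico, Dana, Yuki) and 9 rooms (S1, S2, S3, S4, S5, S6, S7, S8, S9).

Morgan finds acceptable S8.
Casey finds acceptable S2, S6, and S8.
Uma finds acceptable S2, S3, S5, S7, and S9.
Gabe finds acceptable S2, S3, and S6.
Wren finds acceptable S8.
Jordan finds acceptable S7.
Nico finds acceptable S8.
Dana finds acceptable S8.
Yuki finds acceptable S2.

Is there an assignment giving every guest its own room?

No

The set {Morgan, Wren, Nico, Dana} has only 1 neighbour ({S8}), so by Hall's theorem at most 6 of the 9 guests can be matched.
Hence no matching covers every guest.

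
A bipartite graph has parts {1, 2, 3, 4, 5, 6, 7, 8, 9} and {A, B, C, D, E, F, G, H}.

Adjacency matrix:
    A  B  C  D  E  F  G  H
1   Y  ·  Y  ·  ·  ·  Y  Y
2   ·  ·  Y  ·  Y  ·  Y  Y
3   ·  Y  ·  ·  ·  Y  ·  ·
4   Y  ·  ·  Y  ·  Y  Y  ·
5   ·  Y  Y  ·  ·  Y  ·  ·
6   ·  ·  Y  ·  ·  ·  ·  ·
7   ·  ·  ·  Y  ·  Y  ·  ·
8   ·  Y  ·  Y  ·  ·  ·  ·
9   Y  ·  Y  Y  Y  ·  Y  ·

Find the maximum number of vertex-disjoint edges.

8

For example, pair 1→H, 2→E, 3→F, 4→A, 5→B, 6→C, 7→D, 9→G.
The set {3, 5, 6, 7, 8} has only 4 neighbours ({B, C, D, F}), so by Hall's theorem at most 8 of the 9 left vertices can be matched.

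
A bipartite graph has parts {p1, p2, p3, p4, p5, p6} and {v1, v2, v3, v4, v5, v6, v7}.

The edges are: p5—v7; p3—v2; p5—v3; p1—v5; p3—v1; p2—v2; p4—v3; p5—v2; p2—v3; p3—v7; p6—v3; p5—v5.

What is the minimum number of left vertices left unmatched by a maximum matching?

1

A valid assignment of size 5: p1–v5, p2–v2, p3–v1, p4–v3, p5–v7.
The set {p4, p6} has only 1 neighbour ({v3}), so by Hall's theorem at most 5 of the 6 left vertices can be matched.
That matches 5 of the 6, leaving 1 unmatched; no matching can do better.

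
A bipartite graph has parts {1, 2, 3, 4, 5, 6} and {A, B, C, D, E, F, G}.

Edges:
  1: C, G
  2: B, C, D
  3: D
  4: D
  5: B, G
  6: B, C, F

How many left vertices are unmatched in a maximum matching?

1

A valid assignment of size 5: 1-G, 2-C, 3-D, 5-B, 6-F.
The set {3, 4} has only 1 neighbour ({D}), so by Hall's theorem at most 5 of the 6 left vertices can be matched.
That matches 5 of the 6, leaving 1 unmatched; no matching can do better.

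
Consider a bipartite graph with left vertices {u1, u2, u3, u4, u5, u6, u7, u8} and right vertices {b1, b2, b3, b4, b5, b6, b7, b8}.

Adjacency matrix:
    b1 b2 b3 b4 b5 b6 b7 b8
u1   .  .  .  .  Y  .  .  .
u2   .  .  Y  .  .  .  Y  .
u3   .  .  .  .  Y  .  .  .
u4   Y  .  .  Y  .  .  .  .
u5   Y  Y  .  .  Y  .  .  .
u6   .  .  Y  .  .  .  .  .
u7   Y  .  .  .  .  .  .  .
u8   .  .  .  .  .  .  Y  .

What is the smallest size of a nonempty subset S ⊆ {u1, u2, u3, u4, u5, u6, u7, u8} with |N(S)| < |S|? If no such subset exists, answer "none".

2

Take S = {u1, u3}. Its neighbourhood is {b5}, so |N(S)| = 1 < |S| = 2.
No single vertex violates Hall's condition since each has at least one neighbour, so 2 is the minimum.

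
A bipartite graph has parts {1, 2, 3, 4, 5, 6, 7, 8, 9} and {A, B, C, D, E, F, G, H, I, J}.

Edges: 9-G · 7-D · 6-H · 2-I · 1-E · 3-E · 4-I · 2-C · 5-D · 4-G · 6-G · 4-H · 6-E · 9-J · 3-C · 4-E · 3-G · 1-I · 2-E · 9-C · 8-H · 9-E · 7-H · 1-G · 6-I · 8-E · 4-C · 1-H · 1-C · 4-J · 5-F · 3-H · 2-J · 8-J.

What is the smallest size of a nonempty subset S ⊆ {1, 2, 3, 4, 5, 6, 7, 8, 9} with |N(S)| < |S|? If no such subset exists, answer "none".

7

Take S = {1, 2, 3, 4, 6, 8, 9}. Its neighbourhood is {C, E, G, H, I, J}, so |N(S)| = 6 < |S| = 7.
Every subset of size less than 7 has at least as many neighbours as members, so 7 is the minimum.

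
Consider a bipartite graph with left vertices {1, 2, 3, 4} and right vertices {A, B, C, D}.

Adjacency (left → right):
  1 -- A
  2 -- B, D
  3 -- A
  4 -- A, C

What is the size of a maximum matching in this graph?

3

One maximum matching: 1→A, 2→B, 4→C.
The set {1, 3} has only 1 neighbour ({A}), so by Hall's theorem at most 3 of the 4 left vertices can be matched.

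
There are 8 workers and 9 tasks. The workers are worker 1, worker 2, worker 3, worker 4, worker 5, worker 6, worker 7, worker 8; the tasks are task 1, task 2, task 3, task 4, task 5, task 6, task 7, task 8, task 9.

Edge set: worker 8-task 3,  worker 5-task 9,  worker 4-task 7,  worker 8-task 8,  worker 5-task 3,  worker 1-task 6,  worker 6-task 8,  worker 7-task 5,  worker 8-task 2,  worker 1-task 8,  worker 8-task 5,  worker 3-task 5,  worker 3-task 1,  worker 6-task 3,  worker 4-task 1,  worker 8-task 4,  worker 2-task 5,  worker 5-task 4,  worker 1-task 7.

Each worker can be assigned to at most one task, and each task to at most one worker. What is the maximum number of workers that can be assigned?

7

For example, pair worker 1-task 6, worker 2-task 5, worker 3-task 1, worker 4-task 7, worker 5-task 4, worker 6-task 3, worker 8-task 8.
The set {worker 2, worker 7} has only 1 neighbour ({task 5}), so by Hall's theorem at most 7 of the 8 workers can be matched.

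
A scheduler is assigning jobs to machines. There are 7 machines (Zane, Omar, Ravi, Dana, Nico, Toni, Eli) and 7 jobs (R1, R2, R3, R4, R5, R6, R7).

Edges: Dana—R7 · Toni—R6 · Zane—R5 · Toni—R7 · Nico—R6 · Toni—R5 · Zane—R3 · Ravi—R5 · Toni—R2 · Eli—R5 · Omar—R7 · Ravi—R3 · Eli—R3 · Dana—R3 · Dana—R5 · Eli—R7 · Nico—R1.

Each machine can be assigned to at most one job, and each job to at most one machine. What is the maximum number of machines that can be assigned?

A valid assignment of size 5: Zane→R3, Omar→R7, Ravi→R5, Nico→R1, Toni→R6.
The set {Zane, Omar, Ravi, Dana, Eli} has only 3 neighbours ({R3, R5, R7}), so by Hall's theorem at most 5 of the 7 machines can be matched.

5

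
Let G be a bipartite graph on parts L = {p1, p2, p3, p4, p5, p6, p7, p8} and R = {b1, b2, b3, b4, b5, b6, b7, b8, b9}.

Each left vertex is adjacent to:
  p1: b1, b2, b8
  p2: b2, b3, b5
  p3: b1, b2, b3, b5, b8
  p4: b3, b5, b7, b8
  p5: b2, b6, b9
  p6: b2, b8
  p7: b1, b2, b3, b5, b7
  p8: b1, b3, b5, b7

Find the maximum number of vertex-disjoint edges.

One maximum matching: p1→b1, p2→b2, p3→b5, p4→b3, p5→b6, p6→b8, p7→b7.
The set {p1, p2, p3, p4, p6, p7, p8} has only 6 neighbours ({b1, b2, b3, b5, b7, b8}), so by Hall's theorem at most 7 of the 8 left vertices can be matched.

7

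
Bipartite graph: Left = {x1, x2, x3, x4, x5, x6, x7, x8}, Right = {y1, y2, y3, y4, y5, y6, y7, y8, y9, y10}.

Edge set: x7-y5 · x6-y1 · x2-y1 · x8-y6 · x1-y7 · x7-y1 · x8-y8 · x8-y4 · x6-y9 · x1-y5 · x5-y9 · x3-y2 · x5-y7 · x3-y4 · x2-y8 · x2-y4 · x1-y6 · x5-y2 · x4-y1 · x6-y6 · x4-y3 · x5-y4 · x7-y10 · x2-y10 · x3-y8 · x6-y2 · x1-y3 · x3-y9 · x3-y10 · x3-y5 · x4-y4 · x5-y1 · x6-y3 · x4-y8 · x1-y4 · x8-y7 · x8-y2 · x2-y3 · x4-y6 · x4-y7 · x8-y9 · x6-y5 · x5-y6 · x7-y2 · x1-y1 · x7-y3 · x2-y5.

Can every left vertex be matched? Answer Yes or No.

Yes

One maximum matching: x1→y4, x2→y1, x3→y9, x4→y3, x5→y6, x6→y2, x7→y10, x8→y7.
Every left vertex is matched, so this matching saturates all of them.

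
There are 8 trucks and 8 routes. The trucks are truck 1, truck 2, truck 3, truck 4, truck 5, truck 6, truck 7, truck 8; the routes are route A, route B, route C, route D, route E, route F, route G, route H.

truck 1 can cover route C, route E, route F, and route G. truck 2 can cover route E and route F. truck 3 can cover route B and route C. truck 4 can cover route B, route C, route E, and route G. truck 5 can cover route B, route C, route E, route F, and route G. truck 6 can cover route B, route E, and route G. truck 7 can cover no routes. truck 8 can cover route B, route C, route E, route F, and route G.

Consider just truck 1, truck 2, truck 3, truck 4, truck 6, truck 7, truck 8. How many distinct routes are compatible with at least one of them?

The union of neighbours of {truck 1, truck 2, truck 3, truck 4, truck 6, truck 7, truck 8} is {route B, route C, route E, route F, route G}, which has 5 elements.
Since |N(S)| = 5 < |S| = 7, Hall's condition fails for this subset.

5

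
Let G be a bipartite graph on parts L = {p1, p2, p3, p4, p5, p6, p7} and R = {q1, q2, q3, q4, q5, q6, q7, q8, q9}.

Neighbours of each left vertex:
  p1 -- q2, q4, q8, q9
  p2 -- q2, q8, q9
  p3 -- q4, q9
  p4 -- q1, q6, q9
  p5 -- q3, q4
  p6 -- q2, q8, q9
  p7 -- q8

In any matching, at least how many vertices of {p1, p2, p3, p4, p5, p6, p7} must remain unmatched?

For example, pair p1-q9, p2-q2, p3-q4, p4-q6, p5-q3, p6-q8.
The set {p1, p2, p3, p6, p7} has only 4 neighbours ({q2, q4, q8, q9}), so by Hall's theorem at most 6 of the 7 left vertices can be matched.
That matches 6 of the 7, leaving 1 unmatched; no matching can do better.

1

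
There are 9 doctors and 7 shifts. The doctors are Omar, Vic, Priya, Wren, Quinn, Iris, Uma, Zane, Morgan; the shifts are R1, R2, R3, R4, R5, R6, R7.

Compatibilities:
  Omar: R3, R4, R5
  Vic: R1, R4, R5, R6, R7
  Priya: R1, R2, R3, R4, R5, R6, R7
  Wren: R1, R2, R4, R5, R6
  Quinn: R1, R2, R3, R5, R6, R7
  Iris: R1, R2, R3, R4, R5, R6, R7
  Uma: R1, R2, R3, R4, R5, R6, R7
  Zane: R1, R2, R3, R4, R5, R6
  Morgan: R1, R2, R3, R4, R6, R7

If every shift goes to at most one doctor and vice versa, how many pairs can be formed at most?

7

For example, pair Omar–R5, Vic–R7, Priya–R4, Wren–R1, Quinn–R2, Iris–R3, Uma–R6.
The set {Omar, Vic, Priya, Wren, Quinn, Iris, Uma, Zane, Morgan} has only 7 neighbours ({R1, R2, R3, R4, R5, R6, R7}), so by Hall's theorem at most 7 of the 9 doctors can be matched.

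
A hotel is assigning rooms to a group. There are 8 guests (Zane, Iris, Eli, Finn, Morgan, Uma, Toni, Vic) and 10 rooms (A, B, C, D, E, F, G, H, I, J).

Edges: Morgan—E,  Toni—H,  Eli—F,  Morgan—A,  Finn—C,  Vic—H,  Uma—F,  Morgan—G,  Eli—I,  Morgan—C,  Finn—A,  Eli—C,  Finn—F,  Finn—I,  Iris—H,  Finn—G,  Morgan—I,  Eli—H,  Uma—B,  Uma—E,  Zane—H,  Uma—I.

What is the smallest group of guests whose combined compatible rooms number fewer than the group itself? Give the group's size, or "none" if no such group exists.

2

Take S = {Zane, Iris}. Its neighbourhood is {H}, so |N(S)| = 1 < |S| = 2.
No single vertex violates Hall's condition since each has at least one neighbour, so 2 is the minimum.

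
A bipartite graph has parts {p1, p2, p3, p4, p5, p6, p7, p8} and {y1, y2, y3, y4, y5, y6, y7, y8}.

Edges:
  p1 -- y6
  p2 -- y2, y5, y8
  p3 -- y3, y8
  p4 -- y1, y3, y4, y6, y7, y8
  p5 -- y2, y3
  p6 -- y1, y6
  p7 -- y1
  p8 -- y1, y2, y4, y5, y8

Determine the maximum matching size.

7

A valid assignment of size 7: p1→y6, p2→y2, p3→y8, p4→y7, p5→y3, p6→y1, p8→y4.
The set {p1, p6, p7} has only 2 neighbours ({y1, y6}), so by Hall's theorem at most 7 of the 8 left vertices can be matched.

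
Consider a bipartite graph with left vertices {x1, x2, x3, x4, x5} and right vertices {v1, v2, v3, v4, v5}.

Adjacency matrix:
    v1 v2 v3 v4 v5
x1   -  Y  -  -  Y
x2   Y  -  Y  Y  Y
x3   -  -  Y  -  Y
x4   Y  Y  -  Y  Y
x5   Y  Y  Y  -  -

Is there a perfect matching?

Yes

One maximum matching: x1–v5, x2–v4, x3–v3, x4–v1, x5–v2.
Every left vertex is matched, so this is a perfect matching.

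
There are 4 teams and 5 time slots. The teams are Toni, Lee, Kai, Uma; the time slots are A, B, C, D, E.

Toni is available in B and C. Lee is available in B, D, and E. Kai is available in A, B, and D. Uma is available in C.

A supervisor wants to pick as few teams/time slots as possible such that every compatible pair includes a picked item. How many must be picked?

{Toni, Lee, Kai, Uma} is a vertex cover of size 4: every edge has an endpoint in this set.
No smaller cover exists because Toni–B, Lee–E, Kai–D, Uma–C is a matching of size 4, and a cover must include an endpoint of each of these disjoint edges (König's theorem).

4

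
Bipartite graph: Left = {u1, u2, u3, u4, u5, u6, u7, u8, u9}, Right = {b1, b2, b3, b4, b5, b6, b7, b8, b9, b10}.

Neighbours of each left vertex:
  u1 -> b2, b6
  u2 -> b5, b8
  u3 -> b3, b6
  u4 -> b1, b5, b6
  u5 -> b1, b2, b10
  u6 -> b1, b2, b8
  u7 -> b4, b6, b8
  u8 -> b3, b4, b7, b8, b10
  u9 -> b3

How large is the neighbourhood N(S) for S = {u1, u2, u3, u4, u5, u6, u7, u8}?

The union of neighbours of {u1, u2, u3, u4, u5, u6, u7, u8} is {b1, b2, b3, b4, b5, b6, b7, b8, b10}, which has 9 elements.
Since |N(S)| = 9 ≥ |S| = 8, Hall's condition holds for this subset.

9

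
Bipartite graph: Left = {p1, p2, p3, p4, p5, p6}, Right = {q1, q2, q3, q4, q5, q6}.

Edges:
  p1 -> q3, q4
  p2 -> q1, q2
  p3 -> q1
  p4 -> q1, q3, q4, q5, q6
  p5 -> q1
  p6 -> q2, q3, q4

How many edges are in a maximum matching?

5

For example, pair p1-q3, p2-q2, p3-q1, p4-q6, p6-q4.
The set {p3, p5} has only 1 neighbour ({q1}), so by Hall's theorem at most 5 of the 6 left vertices can be matched.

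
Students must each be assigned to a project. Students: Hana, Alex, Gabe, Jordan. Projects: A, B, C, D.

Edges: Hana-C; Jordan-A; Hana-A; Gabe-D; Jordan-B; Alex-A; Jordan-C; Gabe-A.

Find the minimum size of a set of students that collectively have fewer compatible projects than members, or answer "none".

A matching saturating every student exists, for instance Hana→C, Alex→A, Gabe→D, Jordan→B.
By Hall's marriage theorem, this means |N(S)| ≥ |S| for every subset S, so no violating subset exists.

none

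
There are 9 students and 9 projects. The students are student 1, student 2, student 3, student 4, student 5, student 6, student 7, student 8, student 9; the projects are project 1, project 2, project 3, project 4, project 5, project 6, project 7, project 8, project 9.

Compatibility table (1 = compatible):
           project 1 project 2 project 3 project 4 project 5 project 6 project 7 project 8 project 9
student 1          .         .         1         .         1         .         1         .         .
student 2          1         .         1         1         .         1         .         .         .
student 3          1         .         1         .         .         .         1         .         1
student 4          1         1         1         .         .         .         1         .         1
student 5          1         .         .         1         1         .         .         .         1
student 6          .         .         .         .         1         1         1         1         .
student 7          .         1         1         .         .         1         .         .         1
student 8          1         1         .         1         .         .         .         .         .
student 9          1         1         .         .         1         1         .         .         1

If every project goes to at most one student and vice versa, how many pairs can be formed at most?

A valid assignment of size 9: student 1→project 5, student 2→project 6, student 3→project 3, student 4→project 7, student 5→project 4, student 6→project 8, student 7→project 2, student 8→project 1, student 9→project 9.
This saturates every student, so 9 is the maximum.

9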